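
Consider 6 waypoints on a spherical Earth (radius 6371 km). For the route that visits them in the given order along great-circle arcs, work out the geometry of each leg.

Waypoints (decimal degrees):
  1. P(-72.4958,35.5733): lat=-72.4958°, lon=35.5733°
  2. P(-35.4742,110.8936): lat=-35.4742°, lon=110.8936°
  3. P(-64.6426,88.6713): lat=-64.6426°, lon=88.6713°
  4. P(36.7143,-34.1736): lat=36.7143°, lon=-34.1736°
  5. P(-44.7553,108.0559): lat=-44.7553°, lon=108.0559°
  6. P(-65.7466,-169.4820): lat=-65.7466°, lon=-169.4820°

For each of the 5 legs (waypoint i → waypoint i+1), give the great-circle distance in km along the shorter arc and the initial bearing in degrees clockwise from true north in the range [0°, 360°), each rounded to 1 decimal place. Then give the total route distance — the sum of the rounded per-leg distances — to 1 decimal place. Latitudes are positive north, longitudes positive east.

Leg 1: φ1=-1.2652904, φ2=-0.6191416, Δφ=0.6461488, Δλ=1.3145872 rad; a=sin²(Δφ/2)+cosφ1·cosφ2·sin²(Δλ/2)=0.1922317411; c=2·atan2(√a, √(1-a))=0.907729775; dist=6371·c=5783.146 ≈ 5783.1 km; running total=5783.1 km
Leg 1 bearing: y=sinΔλ·cosφ2=0.78779371, x=cosφ1·sinφ2-sinφ1·cosφ2·cosΔλ=0.02226821; θ=atan2(y, x)=88.3809° ≈ 88.4°
Leg 2: φ1=-0.6191416, φ2=-1.1282262, Δφ=-0.5090846, Δλ=-0.3878523 rad; a=sin²(Δφ/2)+cosφ1·cosφ2·sin²(Δλ/2)=0.0763571284; c=2·atan2(√a, √(1-a))=0.559942330; dist=6371·c=3567.393 ≈ 3567.4 km; running total=9350.5 km
Leg 2 bearing: y=sinΔλ·cosφ2=-0.16196969, x=cosφ1·sinφ2-sinφ1·cosφ2·cosΔλ=-0.50583860; θ=atan2(y, x)=-162.2449° <0 so +360° → 197.7551° ≈ 197.8°
Leg 3: φ1=-1.1282262, φ2=0.6407854, Δφ=1.7690116, Δλ=-2.1440480 rad; a=sin²(Δφ/2)+cosφ1·cosφ2·sin²(Δλ/2)=0.8632127929; c=2·atan2(√a, √(1-a))=2.383902802; dist=6371·c=15187.845 ≈ 15187.8 km; running total=24538.3 km
Leg 3 bearing: y=sinΔλ·cosφ2=-0.67347993, x=cosφ1·sinφ2-sinφ1·cosφ2·cosΔλ=-0.13685999; θ=atan2(y, x)=-101.4868° <0 so +360° → 258.5132° ≈ 258.5°
Leg 4: φ1=0.6407854, φ2=-0.7811273, Δφ=-1.4219128, Δλ=2.4823731 rad; a=sin²(Δφ/2)+cosφ1·cosφ2·sin²(Δλ/2)=0.9354466478; c=2·atan2(√a, √(1-a))=2.627813322; dist=6371·c=16741.799 ≈ 16741.8 km; running total=41280.1 km
Leg 4 bearing: y=sinΔλ·cosφ2=0.43494875, x=cosφ1·sinφ2-sinφ1·cosφ2·cosΔλ=-0.22883280; θ=atan2(y, x)=117.7495° ≈ 117.7°
Leg 5: φ1=-0.7811273, φ2=-1.1474946, Δφ=-0.3663673, Δλ=-4.8439502 rad; a=sin²(Δφ/2)+cosφ1·cosφ2·sin²(Δλ/2)=0.1598989075; c=2·atan2(√a, √(1-a))=0.822757905; dist=6371·c=5241.791 ≈ 5241.8 km; running total=46521.9 km
Leg 5 bearing: y=sinΔλ·cosφ2=0.40722318, x=cosφ1·sinφ2-sinφ1·cosφ2·cosΔλ=-0.60950330; θ=atan2(y, x)=146.2522° ≈ 146.3°

Leg 1: dist=5783.1 km, bearing=88.4°
Leg 2: dist=3567.4 km, bearing=197.8°
Leg 3: dist=15187.8 km, bearing=258.5°
Leg 4: dist=16741.8 km, bearing=117.7°
Leg 5: dist=5241.8 km, bearing=146.3°
Total: 46521.9 km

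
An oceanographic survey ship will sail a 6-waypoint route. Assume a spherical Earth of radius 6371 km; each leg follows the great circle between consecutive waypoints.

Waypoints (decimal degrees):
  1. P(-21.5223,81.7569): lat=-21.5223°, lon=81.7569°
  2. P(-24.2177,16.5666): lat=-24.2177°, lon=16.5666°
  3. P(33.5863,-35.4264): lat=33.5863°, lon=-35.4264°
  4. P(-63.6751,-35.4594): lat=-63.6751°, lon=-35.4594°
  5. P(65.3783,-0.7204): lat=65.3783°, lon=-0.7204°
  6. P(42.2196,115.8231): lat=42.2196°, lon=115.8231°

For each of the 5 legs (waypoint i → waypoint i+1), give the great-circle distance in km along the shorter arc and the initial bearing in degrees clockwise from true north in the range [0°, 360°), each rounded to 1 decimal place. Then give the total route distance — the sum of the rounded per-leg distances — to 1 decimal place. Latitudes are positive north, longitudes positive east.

Leg 1: dist=6623.9 km, bearing=253.8°
Leg 2: dist=8457.6 km, bearing=317.4°
Leg 3: dist=10815.0 km, bearing=180.0°
Leg 4: dist=14625.2 km, bearing=18.5°
Leg 5: dist=6868.6 km, bearing=48.8°
Total: 47390.3 km

Leg 1: φ1=-0.3756350, φ2=-0.4226786, Δφ=-0.0470436, Δλ=-1.1377854 rad; a=sin²(Δφ/2)+cosφ1·cosφ2·sin²(Δλ/2)=0.2467577331; c=2·atan2(√a, √(1-a))=1.039693531; dist=6371·c=6623.887 ≈ 6623.9 km; running total=6623.9 km
Leg 1 bearing: y=sinΔλ·cosφ2=-0.82782233, x=cosφ1·sinφ2-sinφ1·cosφ2·cosΔλ=-0.24121279; θ=atan2(y, x)=-106.2452° <0 so +360° → 253.7548° ≈ 253.8°
Leg 2: φ1=-0.4226786, φ2=0.5861915, Δφ=1.0088701, Δλ=-0.9074490 rad; a=sin²(Δφ/2)+cosφ1·cosφ2·sin²(Δλ/2)=0.3795533831; c=2·atan2(√a, √(1-a))=1.327510244; dist=6371·c=8457.568 ≈ 8457.6 km; running total=15081.5 km
Leg 2 bearing: y=sinΔλ·cosφ2=-0.65639248, x=cosφ1·sinφ2-sinφ1·cosφ2·cosΔλ=0.71492612; θ=atan2(y, x)=-42.5559° <0 so +360° → 317.4441° ≈ 317.4°
Leg 3: φ1=0.5861915, φ2=-1.1113401, Δφ=-1.6975317, Δλ=-0.0005760 rad; a=sin²(Δφ/2)+cosφ1·cosφ2·sin²(Δλ/2)=0.5631982023; c=2·atan2(√a, √(1-a))=1.697531727; dist=6371·c=10814.975 ≈ 10815.0 km; running total=25896.5 km
Leg 3 bearing: y=sinΔλ·cosφ2=-0.00025542, x=cosφ1·sinφ2-sinφ1·cosφ2·cosΔλ=-0.99197978; θ=atan2(y, x)=-179.9852° <0 so +360° → 180.0148° ≈ 180.0°
Leg 4: φ1=-1.1113401, φ2=1.1410666, Δφ=2.2524067, Δλ=0.6063099 rad; a=sin²(Δφ/2)+cosφ1·cosφ2·sin²(Δλ/2)=0.8314880819; c=2·atan2(√a, √(1-a))=2.295583549; dist=6371·c=14625.163 ≈ 14625.2 km; running total=40521.7 km
Leg 4 bearing: y=sinΔλ·cosφ2=0.23740925, x=cosφ1·sinφ2-sinφ1·cosφ2·cosΔλ=0.70999962; θ=atan2(y, x)=18.4889° ≈ 18.5°
Leg 5: φ1=1.1410666, φ2=0.7368710, Δφ=-0.4041956, Δλ=2.0340678 rad; a=sin²(Δφ/2)+cosφ1·cosφ2·sin²(Δλ/2)=0.2635016904; c=2·atan2(√a, √(1-a))=1.078107506; dist=6371·c=6868.623 ≈ 6868.6 km; running total=47390.3 km
Leg 5 bearing: y=sinΔλ·cosφ2=0.66251474, x=cosφ1·sinφ2-sinφ1·cosφ2·cosΔλ=0.58081703; θ=atan2(y, x)=48.7594° ≈ 48.8°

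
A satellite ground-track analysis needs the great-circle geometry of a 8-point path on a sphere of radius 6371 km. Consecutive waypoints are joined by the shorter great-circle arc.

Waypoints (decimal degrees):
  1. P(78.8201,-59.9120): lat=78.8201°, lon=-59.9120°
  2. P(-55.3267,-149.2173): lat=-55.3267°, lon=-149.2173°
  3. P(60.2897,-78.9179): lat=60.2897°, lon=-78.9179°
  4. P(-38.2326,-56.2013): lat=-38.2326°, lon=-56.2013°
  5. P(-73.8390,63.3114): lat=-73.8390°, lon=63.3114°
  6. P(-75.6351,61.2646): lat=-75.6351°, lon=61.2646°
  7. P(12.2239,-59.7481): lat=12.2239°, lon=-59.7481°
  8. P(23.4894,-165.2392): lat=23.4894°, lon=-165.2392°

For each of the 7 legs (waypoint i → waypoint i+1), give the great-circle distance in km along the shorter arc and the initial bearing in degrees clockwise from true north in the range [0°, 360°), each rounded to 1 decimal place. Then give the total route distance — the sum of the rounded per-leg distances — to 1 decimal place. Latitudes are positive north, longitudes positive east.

Leg 1: φ1=1.3756703, φ2=-0.9656331, Δφ=-2.3413033, Δλ=-1.5586715 rad; a=sin²(Δφ/2)+cosφ1·cosφ2·sin²(Δλ/2)=0.9027325980; c=2·atan2(√a, √(1-a))=2.507256328; dist=6371·c=15973.730 ≈ 15973.7 km; running total=15973.7 km
Leg 1 bearing: y=sinΔλ·cosφ2=-0.56885452, x=cosφ1·sinφ2-sinφ1·cosφ2·cosΔλ=-0.16622379; θ=atan2(y, x)=-106.2888° <0 so +360° → 253.7112° ≈ 253.7°
Leg 2: φ1=-0.9656331, φ2=1.0522538, Δφ=2.0178868, Δλ=1.2269560 rad; a=sin²(Δφ/2)+cosφ1·cosφ2·sin²(Δλ/2)=0.8096246838; c=2·atan2(√a, √(1-a))=2.238582686; dist=6371·c=14262.010 ≈ 14262.0 km; running total=30235.7 km
Leg 2 bearing: y=sinΔλ·cosφ2=0.46660500, x=cosφ1·sinφ2-sinφ1·cosφ2·cosΔλ=0.63151405; θ=atan2(y, x)=36.4595° ≈ 36.5°
Leg 3: φ1=1.0522538, φ2=-0.6672848, Δφ=-1.7195385, Δλ=0.3964795 rad; a=sin²(Δφ/2)+cosφ1·cosφ2·sin²(Δλ/2)=0.5891972033; c=2·atan2(√a, √(1-a))=1.750150767; dist=6371·c=11150.211 ≈ 11150.2 km; running total=41385.9 km
Leg 3 bearing: y=sinΔλ·cosφ2=0.30334103, x=cosφ1·sinφ2-sinφ1·cosφ2·cosΔλ=-0.93603400; θ=atan2(y, x)=162.0440° ≈ 162.0°
Leg 4: φ1=-0.6672848, φ2=-1.2887337, Δφ=-0.6214489, Δλ=2.0858901 rad; a=sin²(Δφ/2)+cosφ1·cosφ2·sin²(Δλ/2)=0.2566515224; c=2·atan2(√a, √(1-a))=1.062491658; dist=6371·c=6769.134 ≈ 6769.1 km; running total=48155.0 km
Leg 4 bearing: y=sinΔλ·cosφ2=0.24222215, x=cosφ1·sinφ2-sinφ1·cosφ2·cosΔλ=-0.83931788; θ=atan2(y, x)=163.9022° ≈ 163.9°
Leg 5: φ1=-1.2887337, φ2=-1.3200815, Δφ=-0.0313479, Δλ=-0.0357234 rad; a=sin²(Δφ/2)+cosφ1·cosφ2·sin²(Δλ/2)=0.0002676808; c=2·atan2(√a, √(1-a))=0.032723366; dist=6371·c=208.481 ≈ 208.5 km; running total=48363.5 km
Leg 5 bearing: y=sinΔλ·cosφ2=-0.00886096, x=cosφ1·sinφ2-sinφ1·cosφ2·cosΔλ=-0.03149476; θ=atan2(y, x)=-164.2862° <0 so +360° → 195.7138° ≈ 195.7°
Leg 6: φ1=-1.3200815, φ2=0.2133473, Δφ=1.5334288, Δλ=-2.1120701 rad; a=sin²(Δφ/2)+cosφ1·cosφ2·sin²(Δλ/2)=0.6650204449; c=2·atan2(√a, √(1-a))=1.907143219; dist=6371·c=12150.409 ≈ 12150.4 km; running total=60513.9 km
Leg 6 bearing: y=sinΔλ·cosφ2=-0.83762172, x=cosφ1·sinφ2-sinφ1·cosφ2·cosΔλ=-0.43527333; θ=atan2(y, x)=-117.4588° <0 so +360° → 242.5412° ≈ 242.5°
Leg 7: φ1=0.2133473, φ2=0.4099674, Δφ=0.1966201, Δλ=-1.8411670 rad; a=sin²(Δφ/2)+cosφ1·cosφ2·sin²(Δλ/2)=0.5775050669; c=2·atan2(√a, √(1-a))=1.726434038; dist=6371·c=10999.111 ≈ 10999.1 km; running total=71513.0 km
Leg 7 bearing: y=sinΔλ·cosφ2=-0.88381615, x=cosφ1·sinφ2-sinφ1·cosφ2·cosΔλ=0.44140783; θ=atan2(y, x)=-63.4609° <0 so +360° → 296.5391° ≈ 296.5°

Leg 1: dist=15973.7 km, bearing=253.7°
Leg 2: dist=14262.0 km, bearing=36.5°
Leg 3: dist=11150.2 km, bearing=162.0°
Leg 4: dist=6769.1 km, bearing=163.9°
Leg 5: dist=208.5 km, bearing=195.7°
Leg 6: dist=12150.4 km, bearing=242.5°
Leg 7: dist=10999.1 km, bearing=296.5°
Total: 71513.0 km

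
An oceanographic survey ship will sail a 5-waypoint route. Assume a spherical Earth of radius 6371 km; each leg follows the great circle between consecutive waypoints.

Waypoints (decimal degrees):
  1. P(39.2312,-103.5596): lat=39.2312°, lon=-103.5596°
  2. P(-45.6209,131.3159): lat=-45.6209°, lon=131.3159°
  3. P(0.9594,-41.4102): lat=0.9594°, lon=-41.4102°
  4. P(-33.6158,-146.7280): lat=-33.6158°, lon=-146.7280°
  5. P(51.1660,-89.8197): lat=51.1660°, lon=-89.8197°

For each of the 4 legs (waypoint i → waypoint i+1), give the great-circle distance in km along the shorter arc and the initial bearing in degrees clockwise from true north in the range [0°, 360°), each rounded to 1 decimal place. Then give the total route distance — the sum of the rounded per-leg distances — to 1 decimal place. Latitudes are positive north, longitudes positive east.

Leg 1: φ1=0.6847136, φ2=-0.7962349, Δφ=-1.4809485, Δλ=4.0993508 rad; a=sin²(Δφ/2)+cosφ1·cosφ2·sin²(Δλ/2)=0.8818666858; c=2·atan2(√a, √(1-a))=2.439873226; dist=6371·c=15544.432 ≈ 15544.4 km; running total=15544.4 km
Leg 1 bearing: y=sinΔλ·cosφ2=-0.57204408, x=cosφ1·sinφ2-sinφ1·cosφ2·cosΔλ=-0.29912691; θ=atan2(y, x)=-117.6055° <0 so +360° → 242.3945° ≈ 242.4°
Leg 2: φ1=-0.7962349, φ2=0.0167447, Δφ=0.8129796, Δλ=-3.0146391 rad; a=sin²(Δφ/2)+cosφ1·cosφ2·sin²(Δλ/2)=0.8528220560; c=2·atan2(√a, √(1-a))=2.354128097; dist=6371·c=14998.150 ≈ 14998.2 km; running total=30542.6 km
Leg 2 bearing: y=sinΔλ·cosφ2=-0.12659501, x=cosφ1·sinφ2-sinφ1·cosφ2·cosΔλ=-0.69716576; θ=atan2(y, x)=-169.7081° <0 so +360° → 190.2919° ≈ 190.3°
Leg 3: φ1=0.0167447, φ2=-0.5867064, Δφ=-0.6034511, Δλ=-1.8381424 rad; a=sin²(Δφ/2)+cosφ1·cosφ2·sin²(Δλ/2)=0.6146168338; c=2·atan2(√a, √(1-a))=1.802086639; dist=6371·c=11481.094 ≈ 11481.1 km; running total=42023.7 km
Leg 3 bearing: y=sinΔλ·cosφ2=-0.80318483, x=cosφ1·sinφ2-sinφ1·cosφ2·cosΔλ=-0.54986003; θ=atan2(y, x)=-124.3955° <0 so +360° → 235.6045° ≈ 235.6°
Leg 4: φ1=-0.5867064, φ2=0.8930152, Δφ=1.4797216, Δλ=0.9932372 rad; a=sin²(Δφ/2)+cosφ1·cosφ2·sin²(Δλ/2)=0.5730702372; c=2·atan2(√a, √(1-a))=1.717462053; dist=6371·c=10941.951 ≈ 10942.0 km; running total=52965.7 km
Leg 4 bearing: y=sinΔλ·cosφ2=0.52535467, x=cosφ1·sinφ2-sinφ1·cosφ2·cosΔλ=0.83823949; θ=atan2(y, x)=32.0768° ≈ 32.1°

Leg 1: dist=15544.4 km, bearing=242.4°
Leg 2: dist=14998.2 km, bearing=190.3°
Leg 3: dist=11481.1 km, bearing=235.6°
Leg 4: dist=10942.0 km, bearing=32.1°
Total: 52965.7 km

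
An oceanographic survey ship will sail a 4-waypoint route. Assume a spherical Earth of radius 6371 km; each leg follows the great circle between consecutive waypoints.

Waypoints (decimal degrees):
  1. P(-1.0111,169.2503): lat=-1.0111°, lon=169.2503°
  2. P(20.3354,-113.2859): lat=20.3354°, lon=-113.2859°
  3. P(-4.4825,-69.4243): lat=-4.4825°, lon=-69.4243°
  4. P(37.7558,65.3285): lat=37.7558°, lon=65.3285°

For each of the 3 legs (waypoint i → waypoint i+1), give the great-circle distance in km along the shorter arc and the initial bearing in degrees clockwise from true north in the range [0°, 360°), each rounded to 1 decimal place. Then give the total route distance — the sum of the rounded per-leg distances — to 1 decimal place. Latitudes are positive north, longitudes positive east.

Leg 1: φ1=-0.0176470, φ2=0.3549197, Δφ=0.3725667, Δλ=-4.9311869 rad; a=sin²(Δφ/2)+cosφ1·cosφ2·sin²(Δλ/2)=0.4013178726; c=2·atan2(√a, √(1-a))=1.372127767; dist=6371·c=8741.826 ≈ 8741.8 km; running total=8741.8 km
Leg 1 bearing: y=sinΔλ·cosφ2=0.91531937, x=cosφ1·sinφ2-sinφ1·cosφ2·cosΔλ=0.35105243; θ=atan2(y, x)=69.0167° ≈ 69.0°
Leg 2: φ1=0.3549197, φ2=-0.0782344, Δφ=-0.4331541, Δλ=0.7655293 rad; a=sin²(Δφ/2)+cosφ1·cosφ2·sin²(Δλ/2)=0.1765749567; c=2·atan2(√a, √(1-a))=0.867349562; dist=6371·c=5525.884 ≈ 5525.9 km; running total=14267.7 km
Leg 2 bearing: y=sinΔλ·cosφ2=0.69079929, x=cosφ1·sinφ2-sinφ1·cosφ2·cosΔλ=-0.32308096; θ=atan2(y, x)=115.0651° ≈ 115.1°
Leg 3: φ1=-0.0782344, φ2=0.6589630, Δφ=0.7371974, Δλ=2.3518800 rad; a=sin²(Δφ/2)+cosφ1·cosφ2·sin²(Δλ/2)=0.8013960678; c=2·atan2(√a, √(1-a))=2.217792192; dist=6371·c=14129.554 ≈ 14129.6 km; running total=28397.3 km
Leg 3 bearing: y=sinΔλ·cosφ2=0.56146495, x=cosφ1·sinφ2-sinφ1·cosφ2·cosΔλ=0.56692041; θ=atan2(y, x)=44.7230° ≈ 44.7°

Leg 1: dist=8741.8 km, bearing=69.0°
Leg 2: dist=5525.9 km, bearing=115.1°
Leg 3: dist=14129.6 km, bearing=44.7°
Total: 28397.3 km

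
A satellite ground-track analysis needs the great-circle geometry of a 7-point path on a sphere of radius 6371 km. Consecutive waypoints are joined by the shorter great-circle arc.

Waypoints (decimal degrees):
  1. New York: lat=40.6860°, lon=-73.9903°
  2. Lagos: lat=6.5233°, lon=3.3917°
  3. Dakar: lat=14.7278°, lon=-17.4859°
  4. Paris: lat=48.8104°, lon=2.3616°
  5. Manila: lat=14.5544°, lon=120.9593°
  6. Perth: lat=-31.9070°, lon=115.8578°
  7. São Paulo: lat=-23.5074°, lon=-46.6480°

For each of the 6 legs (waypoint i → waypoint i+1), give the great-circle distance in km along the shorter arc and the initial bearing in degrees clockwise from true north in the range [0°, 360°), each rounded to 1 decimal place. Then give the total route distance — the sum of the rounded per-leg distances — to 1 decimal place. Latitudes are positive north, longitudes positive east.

Leg 1: dist=8472.4 km, bearing=93.3°
Leg 2: dist=2454.9 km, bearing=293.5°
Leg 3: dist=4200.6 km, bearing=21.4°
Leg 4: dist=10748.2 km, bearing=58.8°
Leg 5: dist=5194.8 km, bearing=186.0°
Leg 6: dist=13578.7 km, bearing=199.0°
Total: 44649.6 km

Leg 1: φ1=0.7101047, φ2=0.1138531, Δφ=-0.5962516, Δλ=1.3505707 rad; a=sin²(Δφ/2)+cosφ1·cosφ2·sin²(Δλ/2)=0.3806806405; c=2·atan2(√a, √(1-a))=1.329832498; dist=6371·c=8472.363 ≈ 8472.4 km; running total=8472.4 km
Leg 1 bearing: y=sinΔλ·cosφ2=0.96953029, x=cosφ1·sinφ2-sinφ1·cosφ2·cosΔλ=-0.05534065; θ=atan2(y, x)=93.2669° ≈ 93.3°
Leg 2: φ1=0.1138531, φ2=0.2570486, Δφ=0.1431955, Δλ=-0.3643829 rad; a=sin²(Δφ/2)+cosφ1·cosφ2·sin²(Δλ/2)=0.0366614152; c=2·atan2(√a, √(1-a))=0.385322758; dist=6371·c=2454.891 ≈ 2454.9 km; running total=10927.3 km
Leg 2 bearing: y=sinΔλ·cosφ2=-0.34466394, x=cosφ1·sinφ2-sinφ1·cosφ2·cosΔλ=0.14992061; θ=atan2(y, x)=-66.4921° <0 so +360° → 293.5079° ≈ 293.5°
Leg 3: φ1=0.2570486, φ2=0.8519022, Δφ=0.5948536, Δλ=0.3464042 rad; a=sin²(Δφ/2)+cosφ1·cosφ2·sin²(Δλ/2)=0.1048012422; c=2·atan2(√a, √(1-a))=0.659338696; dist=6371·c=4200.647 ≈ 4200.6 km; running total=15127.9 km
Leg 3 bearing: y=sinΔλ·cosφ2=0.22359044, x=cosφ1·sinφ2-sinφ1·cosφ2·cosΔλ=0.57033243; θ=atan2(y, x)=21.4069° ≈ 21.4°
Leg 4: φ1=0.8519022, φ2=0.2540222, Δφ=-0.5978800, Δλ=2.0699204 rad; a=sin²(Δφ/2)+cosφ1·cosφ2·sin²(Δλ/2)=0.5579969273; c=2·atan2(√a, √(1-a))=1.687051877; dist=6371·c=10748.208 ≈ 10748.2 km; running total=25876.1 km
Leg 4 bearing: y=sinΔλ·cosφ2=0.84982664, x=cosφ1·sinφ2-sinφ1·cosφ2·cosΔλ=0.51414016; θ=atan2(y, x)=58.8263° ≈ 58.8°
Leg 5: φ1=0.2540222, φ2=-0.5568822, Δφ=-0.8109044, Δλ=-0.0890380 rad; a=sin²(Δφ/2)+cosφ1·cosφ2·sin²(Δλ/2)=0.1572058647; c=2·atan2(√a, √(1-a))=0.815384859; dist=6371·c=5194.817 ≈ 5194.8 km; running total=31070.9 km
Leg 5 bearing: y=sinΔλ·cosφ2=-0.07548514, x=cosφ1·sinφ2-sinφ1·cosφ2·cosΔλ=-0.72406541; θ=atan2(y, x)=-174.0483° <0 so +360° → 185.9517° ≈ 186.0°
Leg 6: φ1=-0.5568822, φ2=-0.4102815, Δφ=0.1466007, Δλ=-2.8362613 rad; a=sin²(Δφ/2)+cosφ1·cosφ2·sin²(Δλ/2)=0.7658156335; c=2·atan2(√a, √(1-a))=2.131321720; dist=6371·c=13578.651 ≈ 13578.7 km; running total=44649.6 km
Leg 6 bearing: y=sinΔλ·cosφ2=-0.27566126, x=cosφ1·sinφ2-sinφ1·cosφ2·cosΔλ=-0.80086145; θ=atan2(y, x)=-161.0062° <0 so +360° → 198.9938° ≈ 199.0°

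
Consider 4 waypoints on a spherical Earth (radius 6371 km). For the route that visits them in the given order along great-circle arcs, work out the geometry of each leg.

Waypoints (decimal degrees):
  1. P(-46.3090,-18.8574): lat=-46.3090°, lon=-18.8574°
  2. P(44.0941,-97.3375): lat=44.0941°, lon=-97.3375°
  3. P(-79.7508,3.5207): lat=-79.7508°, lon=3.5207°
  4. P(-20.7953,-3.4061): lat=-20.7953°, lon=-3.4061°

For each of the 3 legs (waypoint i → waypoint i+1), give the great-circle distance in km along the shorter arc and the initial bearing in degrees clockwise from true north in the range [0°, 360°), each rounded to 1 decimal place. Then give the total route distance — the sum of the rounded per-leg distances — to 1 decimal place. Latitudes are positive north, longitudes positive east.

Leg 1: dist=12657.6 km, bearing=309.7°
Leg 2: dist=15026.7 km, bearing=165.7°
Leg 3: dist=6564.6 km, bearing=352.4°
Total: 34248.9 km

Leg 1: φ1=-0.8082445, φ2=0.7695872, Δφ=1.5778317, Δλ=-1.3697361 rad; a=sin²(Δφ/2)+cosφ1·cosφ2·sin²(Δλ/2)=0.7020335540; c=2·atan2(√a, √(1-a))=1.986755072; dist=6371·c=12657.617 ≈ 12657.6 km; running total=12657.6 km
Leg 1 bearing: y=sinΔλ·cosφ2=-0.70373015, x=cosφ1·sinφ2-sinφ1·cosφ2·cosΔλ=0.58437458; θ=atan2(y, x)=-50.2939° <0 so +360° → 309.7061° ≈ 309.7°
Leg 2: φ1=0.7695872, φ2=-1.3919140, Δφ=-2.1615013, Δλ=1.7603077 rad; a=sin²(Δφ/2)+cosφ1·cosφ2·sin²(Δλ/2)=0.8544041010; c=2·atan2(√a, √(1-a))=2.358603567; dist=6371·c=15026.663 ≈ 15026.7 km; running total=27684.3 km
Leg 2 bearing: y=sinΔλ·cosφ2=0.17474422, x=cosφ1·sinφ2-sinφ1·cosφ2·cosΔλ=-0.68341451; θ=atan2(y, x)=165.6572° ≈ 165.7°
Leg 3: φ1=-1.3919140, φ2=-0.3629465, Δφ=1.0289676, Δλ=-0.1208955 rad; a=sin²(Δφ/2)+cosφ1·cosφ2·sin²(Δλ/2)=0.2427552207; c=2·atan2(√a, √(1-a))=1.030384053; dist=6371·c=6564.577 ≈ 6564.6 km; running total=34248.9 km
Leg 3 bearing: y=sinΔλ·cosφ2=-0.11274460, x=cosφ1·sinφ2-sinφ1·cosφ2·cosΔλ=0.85005244; θ=atan2(y, x)=-7.5552° <0 so +360° → 352.4448° ≈ 352.4°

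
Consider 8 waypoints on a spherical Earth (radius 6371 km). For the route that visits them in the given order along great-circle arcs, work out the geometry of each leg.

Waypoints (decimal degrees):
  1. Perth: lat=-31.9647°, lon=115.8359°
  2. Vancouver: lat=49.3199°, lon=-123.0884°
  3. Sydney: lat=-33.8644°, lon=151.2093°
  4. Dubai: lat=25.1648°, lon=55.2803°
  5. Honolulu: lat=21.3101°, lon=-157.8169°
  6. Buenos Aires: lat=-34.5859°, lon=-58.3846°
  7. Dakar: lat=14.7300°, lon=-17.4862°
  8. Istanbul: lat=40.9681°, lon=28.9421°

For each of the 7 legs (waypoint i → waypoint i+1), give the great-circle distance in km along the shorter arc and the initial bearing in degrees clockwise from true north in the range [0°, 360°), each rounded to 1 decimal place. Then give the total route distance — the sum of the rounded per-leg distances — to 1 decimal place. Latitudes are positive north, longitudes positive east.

Leg 1: dist=14831.9 km, bearing=50.2°
Leg 2: dist=12504.9 km, bearing=243.6°
Leg 3: dist=12046.3 km, bearing=288.5°
Leg 4: dist=13732.0 km, bearing=37.6°
Leg 5: dist=12163.5 km, bearing=120.6°
Leg 6: dist=6980.1 km, bearing=45.4°
Leg 7: dist=5329.5 km, bearing=47.5°
Total: 77588.2 km

Leg 1: φ1=-0.5578893, φ2=0.8607946, Δφ=1.4186839, Δλ=-4.1700157 rad; a=sin²(Δφ/2)+cosφ1·cosφ2·sin²(Δλ/2)=0.8434579258; c=2·atan2(√a, √(1-a))=2.328032990; dist=6371·c=14831.898 ≈ 14831.9 km; running total=14831.9 km
Leg 1 bearing: y=sinΔλ·cosφ2=0.55828764, x=cosφ1·sinφ2-sinφ1·cosφ2·cosΔλ=0.46525425; θ=atan2(y, x)=50.1935° ≈ 50.2°
Leg 2: φ1=0.8607946, φ2=-0.5910453, Δφ=-1.4518399, Δλ=4.7873980 rad; a=sin²(Δφ/2)+cosφ1·cosφ2·sin²(Δλ/2)=0.6910098736; c=2·atan2(√a, √(1-a))=1.962777148; dist=6371·c=12504.853 ≈ 12504.9 km; running total=27336.8 km
Leg 2 bearing: y=sinΔλ·cosφ2=-0.82802382, x=cosφ1·sinφ2-sinφ1·cosφ2·cosΔλ=-0.41041133; θ=atan2(y, x)=-116.3654° <0 so +360° → 243.6346° ≈ 243.6°
Leg 3: φ1=-0.5910453, φ2=0.4392086, Δφ=1.0302539, Δλ=-1.6742769 rad; a=sin²(Δφ/2)+cosφ1·cosφ2·sin²(Δλ/2)=0.6572893939; c=2·atan2(√a, √(1-a))=1.890809208; dist=6371·c=12046.345 ≈ 12046.3 km; running total=39383.1 km
Leg 3 bearing: y=sinΔλ·cosφ2=-0.90024684, x=cosφ1·sinφ2-sinφ1·cosφ2·cosΔλ=0.30099139; θ=atan2(y, x)=-71.5130° <0 so +360° → 288.4870° ≈ 288.5°
Leg 4: φ1=0.4392086, φ2=0.3719314, Δφ=-0.0672772, Δλ=-3.7192478 rad; a=sin²(Δφ/2)+cosφ1·cosφ2·sin²(Δλ/2)=0.7759291954; c=2·atan2(√a, √(1-a))=2.155387378; dist=6371·c=13731.973 ≈ 13732.0 km; running total=53115.1 km
Leg 4 bearing: y=sinΔλ·cosφ2=0.50872529, x=cosφ1·sinφ2-sinφ1·cosφ2·cosΔλ=0.66079565; θ=atan2(y, x)=37.5915° ≈ 37.6°
Leg 5: φ1=0.3719314, φ2=-0.6036378, Δφ=-0.9755692, Δλ=1.7354210 rad; a=sin²(Δφ/2)+cosφ1·cosφ2·sin²(Δλ/2)=0.6659924594; c=2·atan2(√a, √(1-a))=1.909203388; dist=6371·c=12163.535 ≈ 12163.5 km; running total=65278.6 km
Leg 5 bearing: y=sinΔλ·cosφ2=0.81214534, x=cosφ1·sinφ2-sinφ1·cosφ2·cosΔλ=-0.47979784; θ=atan2(y, x)=120.5737° ≈ 120.6°
Leg 6: φ1=-0.6036378, φ2=0.2570870, Δφ=0.8607248, Δλ=0.7138117 rad; a=sin²(Δφ/2)+cosφ1·cosφ2·sin²(Δλ/2)=0.2712457684; c=2·atan2(√a, √(1-a))=1.095605136; dist=6371·c=6980.100 ≈ 6980.1 km; running total=72258.7 km
Leg 6 bearing: y=sinΔλ·cosφ2=0.63320218, x=cosφ1·sinφ2-sinφ1·cosφ2·cosΔλ=0.62429240; θ=atan2(y, x)=45.4060° ≈ 45.4°
Leg 7: φ1=0.2570870, φ2=0.7150282, Δφ=0.4579412, Δλ=0.8103267 rad; a=sin²(Δφ/2)+cosφ1·cosφ2·sin²(Δλ/2)=0.1649774048; c=2·atan2(√a, √(1-a))=0.836526664; dist=6371·c=5329.511 ≈ 5329.5 km; running total=77588.2 km
Leg 7 bearing: y=sinΔλ·cosφ2=0.54706100, x=cosφ1·sinφ2-sinφ1·cosφ2·cosΔλ=0.50176060; θ=atan2(y, x)=47.4732° ≈ 47.5°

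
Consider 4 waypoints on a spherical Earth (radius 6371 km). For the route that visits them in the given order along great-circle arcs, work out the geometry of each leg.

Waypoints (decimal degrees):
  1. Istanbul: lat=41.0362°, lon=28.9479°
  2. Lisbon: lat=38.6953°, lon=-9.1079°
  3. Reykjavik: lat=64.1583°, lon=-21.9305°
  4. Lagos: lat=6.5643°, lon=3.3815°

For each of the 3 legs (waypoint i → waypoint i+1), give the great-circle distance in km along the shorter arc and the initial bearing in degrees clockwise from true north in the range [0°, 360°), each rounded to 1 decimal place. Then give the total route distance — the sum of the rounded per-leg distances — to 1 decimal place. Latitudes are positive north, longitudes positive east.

Leg 1: φ1=0.7162168, φ2=0.6753604, Δφ=-0.0408564, Δλ=-0.6641990 rad; a=sin²(Δφ/2)+cosφ1·cosφ2·sin²(Δλ/2)=0.0629943095; c=2·atan2(√a, √(1-a))=0.507398840; dist=6371·c=3232.638 ≈ 3232.6 km; running total=3232.6 km
Leg 1 bearing: y=sinΔλ·cosφ2=-0.48111125, x=cosφ1·sinφ2-sinφ1·cosφ2·cosΔλ=0.06808867; θ=atan2(y, x)=-81.9448° <0 so +360° → 278.0552° ≈ 278.1°
Leg 2: φ1=0.6753604, φ2=1.1197736, Δφ=0.4444132, Δλ=-0.2237966 rad; a=sin²(Δφ/2)+cosφ1·cosφ2·sin²(Δλ/2)=0.0528104338; c=2·atan2(√a, √(1-a))=0.463755060; dist=6371·c=2954.583 ≈ 2954.6 km; running total=6187.2 km
Leg 2 bearing: y=sinΔλ·cosφ2=-0.09673759, x=cosφ1·sinφ2-sinφ1·cosφ2·cosΔλ=0.43672395; θ=atan2(y, x)=-12.4898° <0 so +360° → 347.5102° ≈ 347.5°
Leg 3: φ1=1.1197736, φ2=0.1145686, Δφ=-1.0052049, Δλ=0.4417777 rad; a=sin²(Δφ/2)+cosφ1·cosφ2·sin²(Δλ/2)=0.2528292806; c=2·atan2(√a, √(1-a))=1.053719263; dist=6371·c=6713.245 ≈ 6713.2 km; running total=12900.4 km
Leg 3 bearing: y=sinΔλ·cosφ2=0.42474429, x=cosφ1·sinφ2-sinφ1·cosφ2·cosΔλ=-0.75843183; θ=atan2(y, x)=150.7499° ≈ 150.7°

Leg 1: dist=3232.6 km, bearing=278.1°
Leg 2: dist=2954.6 km, bearing=347.5°
Leg 3: dist=6713.2 km, bearing=150.7°
Total: 12900.4 km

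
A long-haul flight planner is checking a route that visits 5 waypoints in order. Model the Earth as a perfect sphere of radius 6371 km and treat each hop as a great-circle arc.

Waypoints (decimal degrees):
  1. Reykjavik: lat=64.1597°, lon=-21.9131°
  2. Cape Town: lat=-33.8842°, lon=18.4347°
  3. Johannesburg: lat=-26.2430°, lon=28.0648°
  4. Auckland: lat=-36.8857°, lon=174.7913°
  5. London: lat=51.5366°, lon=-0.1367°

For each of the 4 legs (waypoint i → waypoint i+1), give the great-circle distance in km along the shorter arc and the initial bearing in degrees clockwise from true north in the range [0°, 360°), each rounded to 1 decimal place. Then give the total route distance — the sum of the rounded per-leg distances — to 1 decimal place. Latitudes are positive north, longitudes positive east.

Leg 1: dist=11460.0 km, bearing=146.5°
Leg 2: dist=1256.1 km, bearing=50.0°
Leg 3: dist=12179.7 km, bearing=152.2°
Leg 4: dist=18337.6 km, bearing=347.8°
Total: 43233.4 km

Leg 1: φ1=1.1197980, φ2=-0.5913909, Δφ=-1.7111889, Δλ=0.7042020 rad; a=sin²(Δφ/2)+cosφ1·cosφ2·sin²(Δλ/2)=0.6130015837; c=2·atan2(√a, √(1-a))=1.798769052; dist=6371·c=11459.958 ≈ 11460.0 km; running total=11460.0 km
Leg 1 bearing: y=sinΔλ·cosφ2=0.53747094, x=cosφ1·sinφ2-sinφ1·cosφ2·cosΔλ=-0.81243311; θ=atan2(y, x)=146.5131° ≈ 146.5°
Leg 2: φ1=-0.5913909, φ2=-0.4580268, Δφ=0.1333641, Δλ=0.1680770 rad; a=sin²(Δφ/2)+cosφ1·cosφ2·sin²(Δλ/2)=0.0096862398; c=2·atan2(√a, √(1-a))=0.197156555; dist=6371·c=1256.084 ≈ 1256.1 km; running total=12716.1 km
Leg 2 bearing: y=sinΔλ·cosφ2=0.15004393, x=cosφ1·sinφ2-sinφ1·cosφ2·cosΔλ=0.12592254; θ=atan2(y, x)=49.9954° ≈ 50.0°
Leg 3: φ1=-0.4580268, φ2=-0.6437769, Δφ=-0.1857502, Δλ=2.5608605 rad; a=sin²(Δφ/2)+cosφ1·cosφ2·sin²(Δλ/2)=0.6671897012; c=2·atan2(√a, √(1-a))=1.911742978; dist=6371·c=12179.715 ≈ 12179.7 km; running total=24895.8 km
Leg 3 bearing: y=sinΔλ·cosφ2=0.43881814, x=cosφ1·sinφ2-sinφ1·cosφ2·cosΔλ=-0.83404379; θ=atan2(y, x)=152.2497° ≈ 152.2°
Leg 4: φ1=-0.6437769, φ2=0.8994834, Δφ=1.5432603, Δλ=-3.0530696 rad; a=sin²(Δφ/2)+cosφ1·cosφ2·sin²(Δλ/2)=0.9827684031; c=2·atan2(√a, √(1-a))=2.878294399; dist=6371·c=18337.614 ≈ 18337.6 km; running total=43233.4 km
Leg 4 bearing: y=sinΔλ·cosφ2=-0.05499077, x=cosφ1·sinφ2-sinφ1·cosφ2·cosΔλ=0.25439082; θ=atan2(y, x)=-12.1977° <0 so +360° → 347.8023° ≈ 347.8°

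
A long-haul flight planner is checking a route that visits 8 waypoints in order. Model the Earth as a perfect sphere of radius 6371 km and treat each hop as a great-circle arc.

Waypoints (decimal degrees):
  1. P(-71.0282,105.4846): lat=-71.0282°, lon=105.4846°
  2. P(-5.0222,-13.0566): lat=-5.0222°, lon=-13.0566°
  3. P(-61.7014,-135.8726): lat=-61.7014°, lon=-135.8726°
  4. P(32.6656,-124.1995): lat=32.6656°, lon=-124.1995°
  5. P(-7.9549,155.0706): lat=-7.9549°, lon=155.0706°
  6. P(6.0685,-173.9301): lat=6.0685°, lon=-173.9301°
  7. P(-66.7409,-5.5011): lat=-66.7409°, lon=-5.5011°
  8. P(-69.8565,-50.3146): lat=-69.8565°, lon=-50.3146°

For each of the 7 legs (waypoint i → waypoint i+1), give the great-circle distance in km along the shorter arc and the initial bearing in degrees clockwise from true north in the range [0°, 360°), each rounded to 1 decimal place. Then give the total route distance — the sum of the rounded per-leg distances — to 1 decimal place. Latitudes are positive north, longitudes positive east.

Leg 1: dist=10466.3 km, bearing=241.3°
Leg 2: dist=11153.2 km, bearing=203.9°
Leg 3: dist=10545.9 km, bearing=9.8°
Leg 4: dist=9627.5 km, bearing=258.3°
Leg 5: dist=3774.9 km, bearing=66.5°
Leg 6: dist=13210.5 km, bearing=174.8°
Leg 7: dist=1830.6 km, bearing=238.9°
Total: 60608.9 km

Leg 1: φ1=-1.2396760, φ2=-0.0876539, Δφ=1.1520220, Δλ=-2.0689342 rad; a=sin²(Δφ/2)+cosφ1·cosφ2·sin²(Δλ/2)=0.5359741723; c=2·atan2(√a, √(1-a))=1.642806891; dist=6371·c=10466.323 ≈ 10466.3 km; running total=10466.3 km
Leg 1 bearing: y=sinΔλ·cosφ2=-0.87510118, x=cosφ1·sinφ2-sinφ1·cosφ2·cosΔλ=-0.47856176; θ=atan2(y, x)=-118.6727° <0 so +360° → 241.3273° ≈ 241.3°
Leg 2: φ1=-0.0876539, φ2=-1.0768926, Δφ=-0.9892387, Δλ=-2.1435436 rad; a=sin²(Δφ/2)+cosφ1·cosφ2·sin²(Δλ/2)=0.5894256130; c=2·atan2(√a, √(1-a))=1.750615054; dist=6371·c=11153.169 ≈ 11153.2 km; running total=21619.5 km
Leg 2 bearing: y=sinΔλ·cosφ2=-0.39841290, x=cosφ1·sinφ2-sinφ1·cosφ2·cosΔλ=-0.89959958; θ=atan2(y, x)=-156.1125° <0 so +360° → 203.8875° ≈ 203.9°
Leg 3: φ1=-1.0768926, φ2=0.5701223, Δφ=1.6470149, Δλ=0.2037340 rad; a=sin²(Δφ/2)+cosφ1·cosφ2·sin²(Δλ/2)=0.5421993427; c=2·atan2(√a, √(1-a))=1.655295532; dist=6371·c=10545.888 ≈ 10545.9 km; running total=32165.4 km
Leg 3 bearing: y=sinΔλ·cosφ2=0.17032640, x=cosφ1·sinφ2-sinφ1·cosφ2·cosΔλ=0.98176666; θ=atan2(y, x)=9.8423° ≈ 9.8°
Leg 4: φ1=0.5701223, φ2=-0.1388392, Δφ=-0.7089615, Δλ=4.8741827 rad; a=sin²(Δφ/2)+cosφ1·cosφ2·sin²(Δλ/2)=0.4701952984; c=2·atan2(√a, √(1-a))=1.511151565; dist=6371·c=9627.547 ≈ 9627.5 km; running total=41792.9 km
Leg 4 bearing: y=sinΔλ·cosφ2=-0.97744290, x=cosφ1·sinφ2-sinφ1·cosφ2·cosΔλ=-0.20261317; θ=atan2(y, x)=-101.7109° <0 so +360° → 258.2891° ≈ 258.3°
Leg 5: φ1=-0.1388392, φ2=0.1059153, Δφ=0.2447545, Δλ=-5.7421455 rad; a=sin²(Δφ/2)+cosφ1·cosφ2·sin²(Δλ/2)=0.0852312617; c=2·atan2(√a, √(1-a))=0.592517378; dist=6371·c=3774.928 ≈ 3774.9 km; running total=45567.8 km
Leg 5 bearing: y=sinΔλ·cosφ2=0.51214150, x=cosφ1·sinφ2-sinφ1·cosφ2·cosΔλ=0.22266266; θ=atan2(y, x)=66.5021° ≈ 66.5°
Leg 6: φ1=0.1059153, φ2=-1.1648485, Δφ=-1.2707638, Δλ=2.9396406 rad; a=sin²(Δφ/2)+cosφ1·cosφ2·sin²(Δλ/2)=0.7409110339; c=2·atan2(√a, √(1-a))=2.073529201; dist=6371·c=13210.455 ≈ 13210.5 km; running total=58778.3 km
Leg 6 bearing: y=sinΔλ·cosφ2=0.07920782, x=cosφ1·sinφ2-sinφ1·cosφ2·cosΔλ=-0.87268185; θ=atan2(y, x)=174.8138° ≈ 174.8°
Leg 7: φ1=-1.1648485, φ2=-1.2192259, Δφ=-0.0543775, Δλ=-0.7821431 rad; a=sin²(Δφ/2)+cosφ1·cosφ2·sin²(Δλ/2)=0.0204979585; c=2·atan2(√a, √(1-a))=0.287329536; dist=6371·c=1830.576 ≈ 1830.6 km; running total=60608.9 km
Leg 7 bearing: y=sinΔλ·cosφ2=-0.24271426, x=cosφ1·sinφ2-sinφ1·cosφ2·cosΔλ=-0.14629065; θ=atan2(y, x)=-121.0785° <0 so +360° → 238.9215° ≈ 238.9°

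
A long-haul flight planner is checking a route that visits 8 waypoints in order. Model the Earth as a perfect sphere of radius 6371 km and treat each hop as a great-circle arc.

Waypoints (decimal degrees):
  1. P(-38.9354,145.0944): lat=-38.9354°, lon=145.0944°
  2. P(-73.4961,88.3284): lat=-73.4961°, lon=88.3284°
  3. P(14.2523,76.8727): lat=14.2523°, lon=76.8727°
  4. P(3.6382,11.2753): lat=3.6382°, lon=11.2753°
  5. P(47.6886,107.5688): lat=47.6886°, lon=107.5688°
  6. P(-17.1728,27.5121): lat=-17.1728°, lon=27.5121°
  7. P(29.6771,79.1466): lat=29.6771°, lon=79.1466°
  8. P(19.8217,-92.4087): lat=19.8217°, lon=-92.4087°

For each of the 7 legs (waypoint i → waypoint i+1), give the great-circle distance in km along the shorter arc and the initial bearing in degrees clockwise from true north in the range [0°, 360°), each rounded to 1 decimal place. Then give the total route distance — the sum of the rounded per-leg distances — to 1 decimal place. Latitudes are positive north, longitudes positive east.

Leg 1: dist=4852.8 km, bearing=200.1°
Leg 2: dist=9792.1 km, bearing=348.9°
Leg 3: dist=7279.4 km, bearing=267.5°
Leg 4: dist=10177.8 km, bearing=42.0°
Leg 5: dist=10692.4 km, bearing=251.2°
Leg 6: dist=7599.5 km, bearing=47.1°
Leg 7: dist=14437.2 km, bearing=349.6°
Total: 64831.2 km

Leg 1: φ1=-0.6795509, φ2=-1.2827489, Δφ=-0.6031980, Δλ=-0.9907536 rad; a=sin²(Δφ/2)+cosφ1·cosφ2·sin²(Δλ/2)=0.1381705903; c=2·atan2(√a, √(1-a))=0.761707213; dist=6371·c=4852.837 ≈ 4852.8 km; running total=4852.8 km
Leg 1 bearing: y=sinΔλ·cosφ2=-0.23761617, x=cosφ1·sinφ2-sinφ1·cosφ2·cosΔλ=-0.64796332; θ=atan2(y, x)=-159.8614° <0 so +360° → 200.1386° ≈ 200.1°
Leg 2: φ1=-1.2827489, φ2=0.2487496, Δφ=1.5314985, Δλ=-0.1999397 rad; a=sin²(Δφ/2)+cosφ1·cosφ2·sin²(Δλ/2)=0.4830986941; c=2·atan2(√a, √(1-a))=1.536987275; dist=6371·c=9792.146 ≈ 9792.1 km; running total=14644.9 km
Leg 2 bearing: y=sinΔλ·cosφ2=-0.19249720, x=cosφ1·sinφ2-sinφ1·cosφ2·cosΔλ=0.98071515; θ=atan2(y, x)=-11.1050° <0 so +360° → 348.8950° ≈ 348.9°
Leg 3: φ1=0.2487496, φ2=0.0634986, Δφ=-0.1852510, Δλ=-1.1448906 rad; a=sin²(Δφ/2)+cosφ1·cosφ2·sin²(Δλ/2)=0.2923775531; c=2·atan2(√a, √(1-a))=1.142584340; dist=6371·c=7279.405 ≈ 7279.4 km; running total=21924.3 km
Leg 3 bearing: y=sinΔλ·cosφ2=-0.90882960, x=cosφ1·sinφ2-sinφ1·cosφ2·cosΔλ=-0.04000548; θ=atan2(y, x)=-92.5205° <0 so +360° → 267.4795° ≈ 267.5°
Leg 4: φ1=0.0634986, φ2=0.8323231, Δφ=0.7688245, Δλ=1.6806386 rad; a=sin²(Δφ/2)+cosφ1·cosφ2·sin²(Δλ/2)=0.5133593117; c=2·atan2(√a, √(1-a))=1.597518130; dist=6371·c=10177.788 ≈ 10177.8 km; running total=32102.1 km
Leg 4 bearing: y=sinΔλ·cosφ2=0.66910280, x=cosφ1·sinφ2-sinφ1·cosφ2·cosΔλ=0.74268941; θ=atan2(y, x)=42.0163° ≈ 42.0°
Leg 5: φ1=0.8323231, φ2=-0.2997219, Δφ=-1.1320450, Δλ=-1.3972530 rad; a=sin²(Δφ/2)+cosφ1·cosφ2·sin²(Δλ/2)=0.5536425133; c=2·atan2(√a, √(1-a))=1.678288236; dist=6371·c=10692.374 ≈ 10692.4 km; running total=42794.5 km
Leg 5 bearing: y=sinΔλ·cosφ2=-0.94106740, x=cosφ1·sinφ2-sinφ1·cosφ2·cosΔλ=-0.32075235; θ=atan2(y, x)=-108.8211° <0 so +360° → 251.1789° ≈ 251.2°
Leg 6: φ1=-0.2997219, φ2=0.5179631, Δφ=0.8176850, Δλ=0.9011920 rad; a=sin²(Δφ/2)+cosφ1·cosφ2·sin²(Δλ/2)=0.3154817487; c=2·atan2(√a, √(1-a))=1.192824191; dist=6371·c=7599.483 ≈ 7599.5 km; running total=50394.0 km
Leg 6 bearing: y=sinΔλ·cosφ2=0.68122080, x=cosφ1·sinφ2-sinφ1·cosφ2·cosΔλ=0.63225808; θ=atan2(y, x)=47.1348° ≈ 47.1°
Leg 7: φ1=0.5179631, φ2=0.3459539, Δφ=-0.1720092, Δλ=-2.9942048 rad; a=sin²(Δφ/2)+cosφ1·cosφ2·sin²(Δλ/2)=0.8203011401; c=2·atan2(√a, √(1-a))=2.266078685; dist=6371·c=14437.187 ≈ 14437.2 km; running total=64831.2 km
Leg 7 bearing: y=sinΔλ·cosφ2=-0.13815399, x=cosφ1·sinφ2-sinφ1·cosφ2·cosΔλ=0.75534244; θ=atan2(y, x)=-10.3650° <0 so +360° → 349.6350° ≈ 349.6°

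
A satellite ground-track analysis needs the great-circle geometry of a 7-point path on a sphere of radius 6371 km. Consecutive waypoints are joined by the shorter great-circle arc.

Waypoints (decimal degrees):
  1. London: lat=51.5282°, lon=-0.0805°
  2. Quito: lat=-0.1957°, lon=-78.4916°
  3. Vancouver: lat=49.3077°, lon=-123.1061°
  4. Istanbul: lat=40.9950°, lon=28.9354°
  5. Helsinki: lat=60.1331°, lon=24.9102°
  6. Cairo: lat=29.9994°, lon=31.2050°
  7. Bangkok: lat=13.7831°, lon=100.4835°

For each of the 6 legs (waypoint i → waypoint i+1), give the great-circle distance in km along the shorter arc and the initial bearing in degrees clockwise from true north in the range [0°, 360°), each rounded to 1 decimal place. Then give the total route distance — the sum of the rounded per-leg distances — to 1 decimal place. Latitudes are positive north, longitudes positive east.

Leg 1: φ1=0.8993367, φ2=-0.0034156, Δφ=-0.9027524, Δλ=-1.3685319 rad; a=sin²(Δφ/2)+cosφ1·cosφ2·sin²(Δλ/2)=0.4388482195; c=2·atan2(√a, √(1-a))=1.448185789; dist=6371·c=9226.392 ≈ 9226.4 km; running total=9226.4 km
Leg 1 bearing: y=sinΔλ·cosφ2=-0.97960847, x=cosφ1·sinφ2-sinφ1·cosφ2·cosΔλ=-0.15940226; θ=atan2(y, x)=-99.2422° <0 so +360° → 260.7578° ≈ 260.8°
Leg 2: φ1=-0.0034156, φ2=0.8605817, Δφ=0.8639973, Δλ=-0.7786699 rad; a=sin²(Δφ/2)+cosφ1·cosφ2·sin²(Δλ/2)=0.2692349329; c=2·atan2(√a, √(1-a))=1.091077076; dist=6371·c=6951.252 ≈ 6951.3 km; running total=16177.7 km
Leg 2 bearing: y=sinΔλ·cosφ2=-0.45791881, x=cosφ1·sinφ2-sinφ1·cosφ2·cosΔλ=0.75980280; θ=atan2(y, x)=-31.0766° <0 so +360° → 328.9234° ≈ 328.9°
Leg 3: φ1=0.8605817, φ2=0.7154977, Δφ=-0.1450840, Δλ=2.6536248 rad; a=sin²(Δφ/2)+cosφ1·cosφ2·sin²(Δλ/2)=0.4686410108; c=2·atan2(√a, √(1-a))=1.508037158; dist=6371·c=9607.705 ≈ 9607.7 km; running total=25785.4 km
Leg 3 bearing: y=sinΔλ·cosφ2=0.35385877, x=cosφ1·sinφ2-sinφ1·cosφ2·cosΔλ=0.93319367; θ=atan2(y, x)=20.7663° ≈ 20.8°
Leg 4: φ1=0.7154977, φ2=1.0495206, Δφ=0.3340229, Δλ=-0.0702530 rad; a=sin²(Δφ/2)+cosφ1·cosφ2·sin²(Δλ/2)=0.0280980203; c=2·atan2(√a, √(1-a))=0.336839445; dist=6371·c=2146.004 ≈ 2146.0 km; running total=27931.4 km
Leg 4 bearing: y=sinΔλ·cosφ2=-0.03495630, x=cosφ1·sinφ2-sinφ1·cosφ2·cosΔλ=0.32865201; θ=atan2(y, x)=-6.0713° <0 so +360° → 353.9287° ≈ 353.9°
Leg 5: φ1=1.0495206, φ2=0.5235883, Δφ=-0.5259323, Δλ=0.1098650 rad; a=sin²(Δφ/2)+cosφ1·cosφ2·sin²(Δλ/2)=0.0688719411; c=2·atan2(√a, √(1-a))=0.531088833; dist=6371·c=3383.567 ≈ 3383.6 km; running total=31315.0 km
Leg 5 bearing: y=sinΔλ·cosφ2=0.09495515, x=cosφ1·sinφ2-sinφ1·cosφ2·cosΔλ=-0.49749161; θ=atan2(y, x)=169.1940° ≈ 169.2°
Leg 6: φ1=0.5235883, φ2=0.2405605, Δφ=-0.2830278, Δλ=1.2091379 rad; a=sin²(Δφ/2)+cosφ1·cosφ2·sin²(Δλ/2)=0.2916391225; c=2·atan2(√a, √(1-a))=1.140960295; dist=6371·c=7269.058 ≈ 7269.1 km; running total=38584.1 km
Leg 6 bearing: y=sinΔλ·cosφ2=0.90837866, x=cosφ1·sinφ2-sinφ1·cosφ2·cosΔλ=0.03451368; θ=atan2(y, x)=87.8241° ≈ 87.8°

Leg 1: dist=9226.4 km, bearing=260.8°
Leg 2: dist=6951.3 km, bearing=328.9°
Leg 3: dist=9607.7 km, bearing=20.8°
Leg 4: dist=2146.0 km, bearing=353.9°
Leg 5: dist=3383.6 km, bearing=169.2°
Leg 6: dist=7269.1 km, bearing=87.8°
Total: 38584.1 km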